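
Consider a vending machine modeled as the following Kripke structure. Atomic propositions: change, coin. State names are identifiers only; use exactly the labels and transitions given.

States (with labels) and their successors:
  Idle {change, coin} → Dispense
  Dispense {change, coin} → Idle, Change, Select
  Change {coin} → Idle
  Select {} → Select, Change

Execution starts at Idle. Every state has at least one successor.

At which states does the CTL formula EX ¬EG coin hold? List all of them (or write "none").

{Dispense, Select}

States satisfying ¬EG coin: {Select}.
States satisfying EX ¬EG coin: {Dispense, Select}.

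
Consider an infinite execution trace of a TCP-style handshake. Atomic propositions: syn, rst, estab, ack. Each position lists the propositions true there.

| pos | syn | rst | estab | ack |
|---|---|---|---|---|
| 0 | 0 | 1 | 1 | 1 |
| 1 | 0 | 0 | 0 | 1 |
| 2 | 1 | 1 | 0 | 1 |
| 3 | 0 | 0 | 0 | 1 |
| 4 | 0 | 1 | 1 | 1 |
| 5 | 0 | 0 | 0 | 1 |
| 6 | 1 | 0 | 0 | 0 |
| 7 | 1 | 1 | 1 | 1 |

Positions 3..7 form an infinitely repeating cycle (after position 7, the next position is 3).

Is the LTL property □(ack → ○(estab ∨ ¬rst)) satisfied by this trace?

Violated

ack → ○(estab ∨ ¬rst) must hold at every position from 0 onward. It fails at position 1, so □(ack → ○(estab ∨ ¬rst)) is false.
Positions where ack holds: 0, 1, 2, 3, 4, 5, 7.
Check ○(estab ∨ ¬rst) at each: 0→ok, 1→fails, 2→ok, 3→ok, 4→ok, 5→ok, 7→ok.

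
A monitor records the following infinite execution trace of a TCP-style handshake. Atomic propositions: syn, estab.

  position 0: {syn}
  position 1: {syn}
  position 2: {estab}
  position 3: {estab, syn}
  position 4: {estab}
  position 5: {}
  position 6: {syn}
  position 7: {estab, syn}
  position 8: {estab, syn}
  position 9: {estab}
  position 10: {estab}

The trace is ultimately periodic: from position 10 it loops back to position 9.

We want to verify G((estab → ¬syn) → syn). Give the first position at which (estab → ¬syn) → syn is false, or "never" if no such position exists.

2

Check (estab → ¬syn) → syn at each position in order: 0 ✓, 1 ✓.
At position 2 the labels are {estab}, so (estab → ¬syn) → syn is false there. This is the first violation.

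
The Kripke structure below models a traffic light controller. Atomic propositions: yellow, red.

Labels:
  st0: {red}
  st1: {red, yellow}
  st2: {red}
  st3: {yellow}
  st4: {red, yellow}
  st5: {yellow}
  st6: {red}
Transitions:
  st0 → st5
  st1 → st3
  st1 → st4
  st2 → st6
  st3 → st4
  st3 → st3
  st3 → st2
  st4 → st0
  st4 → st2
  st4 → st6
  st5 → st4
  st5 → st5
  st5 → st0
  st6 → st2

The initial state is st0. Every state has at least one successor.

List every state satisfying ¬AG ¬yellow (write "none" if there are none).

States satisfying ¬yellow: {st0, st2, st6}.
States satisfying AG ¬yellow: {st2, st6}.
States satisfying ¬AG ¬yellow: {st0, st1, st3, st4, st5}.

{st0, st1, st3, st4, st5}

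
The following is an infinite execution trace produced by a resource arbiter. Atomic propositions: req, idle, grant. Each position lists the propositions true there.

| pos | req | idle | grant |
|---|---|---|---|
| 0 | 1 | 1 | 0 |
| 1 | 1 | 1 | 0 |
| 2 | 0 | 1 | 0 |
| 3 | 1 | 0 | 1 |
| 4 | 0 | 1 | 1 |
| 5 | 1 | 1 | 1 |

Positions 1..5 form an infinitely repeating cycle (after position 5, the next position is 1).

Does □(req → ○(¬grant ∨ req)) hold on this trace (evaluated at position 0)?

req → ○(¬grant ∨ req) must hold at every position from 0 onward. It fails at position 3, so □(req → ○(¬grant ∨ req)) is false.
Positions where req holds: 0, 1, 3, 5.
Check ○(¬grant ∨ req) at each: 0→ok, 1→ok, 3→fails, 5→ok.

Does not hold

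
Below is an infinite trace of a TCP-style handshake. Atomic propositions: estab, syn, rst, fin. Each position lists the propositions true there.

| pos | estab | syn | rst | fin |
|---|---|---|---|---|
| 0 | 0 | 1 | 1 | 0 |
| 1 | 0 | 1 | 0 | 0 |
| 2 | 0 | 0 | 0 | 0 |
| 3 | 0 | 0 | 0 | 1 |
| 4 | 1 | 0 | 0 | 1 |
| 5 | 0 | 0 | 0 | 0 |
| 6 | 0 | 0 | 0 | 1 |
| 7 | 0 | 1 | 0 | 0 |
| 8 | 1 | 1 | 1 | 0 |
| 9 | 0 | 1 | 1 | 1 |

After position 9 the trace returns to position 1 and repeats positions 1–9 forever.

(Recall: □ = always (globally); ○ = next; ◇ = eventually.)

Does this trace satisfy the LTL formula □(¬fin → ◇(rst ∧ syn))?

¬fin → ◇(rst ∧ syn) holds at every position 0..9, and those are all positions ever visited, so □(¬fin → ◇(rst ∧ syn)) holds.
Positions where ¬fin holds: 0, 1, 2, 5, 7, 8.
Check ◇(rst ∧ syn) at each: 0→ok, 1→ok, 2→ok, 5→ok, 7→ok, 8→ok.

Holds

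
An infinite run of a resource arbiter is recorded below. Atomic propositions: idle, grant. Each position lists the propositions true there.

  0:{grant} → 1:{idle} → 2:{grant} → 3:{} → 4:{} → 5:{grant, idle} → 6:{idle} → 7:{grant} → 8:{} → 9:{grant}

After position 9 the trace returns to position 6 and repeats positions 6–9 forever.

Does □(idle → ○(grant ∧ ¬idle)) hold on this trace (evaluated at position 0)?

Does not hold

idle → ○(grant ∧ ¬idle) must hold at every position from 0 onward. It fails at position 5, so □(idle → ○(grant ∧ ¬idle)) is false.
Positions where idle holds: 1, 5, 6.
Check ○(grant ∧ ¬idle) at each: 1→ok, 5→fails, 6→ok.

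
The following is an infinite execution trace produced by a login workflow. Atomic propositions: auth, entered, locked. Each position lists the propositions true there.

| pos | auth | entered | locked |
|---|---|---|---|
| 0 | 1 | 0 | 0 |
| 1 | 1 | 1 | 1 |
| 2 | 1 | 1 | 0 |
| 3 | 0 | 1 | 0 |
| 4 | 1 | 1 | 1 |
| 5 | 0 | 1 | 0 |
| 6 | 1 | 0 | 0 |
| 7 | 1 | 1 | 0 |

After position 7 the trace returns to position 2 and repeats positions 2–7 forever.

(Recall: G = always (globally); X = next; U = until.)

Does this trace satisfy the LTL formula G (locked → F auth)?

locked → F auth holds at every position 0..7, and those are all positions ever visited, so G (locked → F auth) holds.
Positions where locked holds: 1, 4.
Check F auth at each: 1→ok, 4→ok.

Holds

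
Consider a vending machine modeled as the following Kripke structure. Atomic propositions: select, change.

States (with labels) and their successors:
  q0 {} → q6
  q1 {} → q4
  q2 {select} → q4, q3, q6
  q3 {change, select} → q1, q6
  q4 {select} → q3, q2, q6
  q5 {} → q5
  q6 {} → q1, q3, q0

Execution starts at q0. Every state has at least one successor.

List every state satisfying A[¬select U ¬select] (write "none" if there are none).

{q0, q1, q5, q6}

States satisfying ¬select: {q0, q1, q5, q6}.
States satisfying A[¬select U ¬select]: {q0, q1, q5, q6}.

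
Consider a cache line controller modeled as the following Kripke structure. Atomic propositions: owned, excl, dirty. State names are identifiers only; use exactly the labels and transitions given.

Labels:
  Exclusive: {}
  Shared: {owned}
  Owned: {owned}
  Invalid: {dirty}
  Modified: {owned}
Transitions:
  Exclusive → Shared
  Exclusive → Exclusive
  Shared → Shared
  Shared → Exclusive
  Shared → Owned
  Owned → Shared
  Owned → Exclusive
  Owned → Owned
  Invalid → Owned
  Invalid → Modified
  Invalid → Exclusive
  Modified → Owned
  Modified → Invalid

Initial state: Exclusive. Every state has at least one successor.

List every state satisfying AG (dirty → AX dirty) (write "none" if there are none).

{Exclusive, Shared, Owned}

States satisfying dirty → AX dirty: {Exclusive, Shared, Owned, Modified}.
States satisfying AG (dirty → AX dirty): {Exclusive, Shared, Owned}.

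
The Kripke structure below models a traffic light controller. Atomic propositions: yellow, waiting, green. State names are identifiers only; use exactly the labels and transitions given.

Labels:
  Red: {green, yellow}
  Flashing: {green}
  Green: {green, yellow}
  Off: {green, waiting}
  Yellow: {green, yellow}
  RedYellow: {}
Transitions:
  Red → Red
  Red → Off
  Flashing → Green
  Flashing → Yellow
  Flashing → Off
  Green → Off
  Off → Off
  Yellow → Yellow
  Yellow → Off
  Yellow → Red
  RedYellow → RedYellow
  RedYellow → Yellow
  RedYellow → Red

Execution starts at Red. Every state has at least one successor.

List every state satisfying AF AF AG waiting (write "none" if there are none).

{Green, Off}

States satisfying AF AG waiting: {Green, Off}.
States satisfying AF AF AG waiting: {Green, Off}.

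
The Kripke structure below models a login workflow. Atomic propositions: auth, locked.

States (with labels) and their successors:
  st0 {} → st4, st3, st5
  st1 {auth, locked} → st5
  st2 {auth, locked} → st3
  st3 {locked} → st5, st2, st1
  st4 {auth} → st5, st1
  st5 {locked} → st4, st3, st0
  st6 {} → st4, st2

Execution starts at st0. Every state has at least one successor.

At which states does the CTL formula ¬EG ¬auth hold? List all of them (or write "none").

{st1, st2, st4, st6}

States satisfying ¬auth: {st0, st3, st5, st6}.
States satisfying EG ¬auth: {st0, st3, st5}.
States satisfying ¬EG ¬auth: {st1, st2, st4, st6}.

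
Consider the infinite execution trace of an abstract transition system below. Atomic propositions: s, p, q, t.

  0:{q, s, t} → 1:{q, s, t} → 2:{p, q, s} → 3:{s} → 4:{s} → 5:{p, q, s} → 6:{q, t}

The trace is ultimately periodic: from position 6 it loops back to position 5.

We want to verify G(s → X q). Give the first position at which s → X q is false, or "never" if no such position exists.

2

Check s → X q at each position in order: 0 ✓, 1 ✓.
At position 2 the labels are {p, q, s} and the next position 3 has {s}, so s → X q is false there. This is the first violation.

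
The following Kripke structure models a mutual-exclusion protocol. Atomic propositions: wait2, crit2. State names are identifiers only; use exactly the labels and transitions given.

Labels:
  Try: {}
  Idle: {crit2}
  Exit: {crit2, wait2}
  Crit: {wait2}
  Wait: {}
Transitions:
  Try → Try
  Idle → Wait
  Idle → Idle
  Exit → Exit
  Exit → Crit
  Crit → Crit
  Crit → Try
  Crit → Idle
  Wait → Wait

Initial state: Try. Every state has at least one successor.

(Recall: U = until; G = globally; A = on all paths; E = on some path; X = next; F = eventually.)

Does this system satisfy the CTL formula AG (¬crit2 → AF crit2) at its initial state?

States satisfying ¬crit2 → AF crit2: {Idle, Exit}.
States satisfying AG (¬crit2 → AF crit2): ∅.
Try is reachable from Try and violates ¬crit2 → AF crit2, so AG fails at Try.
Try ∉ Sat(AG (¬crit2 → AF crit2)).

Violated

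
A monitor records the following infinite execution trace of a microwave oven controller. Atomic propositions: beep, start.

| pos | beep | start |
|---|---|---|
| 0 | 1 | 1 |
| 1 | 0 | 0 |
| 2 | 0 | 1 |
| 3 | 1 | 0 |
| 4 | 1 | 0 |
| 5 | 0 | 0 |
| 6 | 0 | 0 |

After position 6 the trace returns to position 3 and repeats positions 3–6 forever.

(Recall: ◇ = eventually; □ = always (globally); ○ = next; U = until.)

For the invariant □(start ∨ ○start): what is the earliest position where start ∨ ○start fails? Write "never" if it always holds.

Check start ∨ ○start at each position in order: 0 ✓, 1 ✓, 2 ✓.
At position 3 the labels are {beep} and the next position 4 has {beep}, so start ∨ ○start is false there. This is the first violation.

3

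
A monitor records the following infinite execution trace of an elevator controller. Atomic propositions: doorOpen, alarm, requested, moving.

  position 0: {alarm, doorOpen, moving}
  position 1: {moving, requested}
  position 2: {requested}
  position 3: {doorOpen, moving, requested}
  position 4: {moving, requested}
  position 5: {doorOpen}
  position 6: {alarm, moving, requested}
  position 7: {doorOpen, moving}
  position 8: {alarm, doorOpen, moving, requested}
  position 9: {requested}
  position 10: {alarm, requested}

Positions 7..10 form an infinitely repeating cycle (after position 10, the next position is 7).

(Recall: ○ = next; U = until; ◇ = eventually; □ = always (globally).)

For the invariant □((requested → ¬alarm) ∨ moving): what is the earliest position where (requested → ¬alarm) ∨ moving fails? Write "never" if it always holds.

10

Check (requested → ¬alarm) ∨ moving at each position in order: 0 ✓, 1 ✓, 2 ✓, 3 ✓, 4 ✓, 5 ✓, 6 ✓, 7 ✓, 8 ✓, 9 ✓.
At position 10 the labels are {alarm, requested}, so (requested → ¬alarm) ∨ moving is false there. This is the first violation.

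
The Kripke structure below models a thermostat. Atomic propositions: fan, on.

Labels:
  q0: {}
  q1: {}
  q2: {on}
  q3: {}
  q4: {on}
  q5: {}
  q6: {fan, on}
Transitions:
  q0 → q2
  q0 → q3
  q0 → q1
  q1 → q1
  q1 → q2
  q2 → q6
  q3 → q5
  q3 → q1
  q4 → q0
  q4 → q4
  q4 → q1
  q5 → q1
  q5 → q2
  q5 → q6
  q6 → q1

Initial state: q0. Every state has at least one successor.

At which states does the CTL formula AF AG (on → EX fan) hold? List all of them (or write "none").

States satisfying AG (on → EX fan): ∅.
States satisfying AF AG (on → EX fan): ∅.

none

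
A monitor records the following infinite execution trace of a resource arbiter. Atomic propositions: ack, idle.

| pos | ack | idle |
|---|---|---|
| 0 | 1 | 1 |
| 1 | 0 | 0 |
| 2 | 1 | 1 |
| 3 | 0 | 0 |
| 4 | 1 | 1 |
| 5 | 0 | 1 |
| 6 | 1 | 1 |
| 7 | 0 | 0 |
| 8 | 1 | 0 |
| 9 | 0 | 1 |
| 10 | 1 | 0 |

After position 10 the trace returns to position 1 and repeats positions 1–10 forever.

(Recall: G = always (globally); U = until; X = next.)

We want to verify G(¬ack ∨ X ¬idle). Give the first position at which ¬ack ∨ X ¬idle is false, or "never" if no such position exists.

4

Check ¬ack ∨ X ¬idle at each position in order: 0 ✓, 1 ✓, 2 ✓, 3 ✓.
At position 4 the labels are {ack, idle} and the next position 5 has {idle}, so ¬ack ∨ X ¬idle is false there. This is the first violation.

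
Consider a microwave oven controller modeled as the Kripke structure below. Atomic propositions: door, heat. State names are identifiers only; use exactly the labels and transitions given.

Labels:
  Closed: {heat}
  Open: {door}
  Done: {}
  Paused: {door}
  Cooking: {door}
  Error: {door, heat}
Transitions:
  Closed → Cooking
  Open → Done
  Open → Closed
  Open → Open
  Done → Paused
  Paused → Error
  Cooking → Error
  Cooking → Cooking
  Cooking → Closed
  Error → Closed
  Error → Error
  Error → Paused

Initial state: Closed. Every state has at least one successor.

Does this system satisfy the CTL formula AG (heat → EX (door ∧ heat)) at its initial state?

Violated

States satisfying heat → EX (door ∧ heat): {Open, Done, Paused, Cooking, Error}.
States satisfying AG (heat → EX (door ∧ heat)): ∅.
Closed is reachable from Closed and violates heat → EX (door ∧ heat), so AG fails at Closed.
Closed ∉ Sat(AG (heat → EX (door ∧ heat))).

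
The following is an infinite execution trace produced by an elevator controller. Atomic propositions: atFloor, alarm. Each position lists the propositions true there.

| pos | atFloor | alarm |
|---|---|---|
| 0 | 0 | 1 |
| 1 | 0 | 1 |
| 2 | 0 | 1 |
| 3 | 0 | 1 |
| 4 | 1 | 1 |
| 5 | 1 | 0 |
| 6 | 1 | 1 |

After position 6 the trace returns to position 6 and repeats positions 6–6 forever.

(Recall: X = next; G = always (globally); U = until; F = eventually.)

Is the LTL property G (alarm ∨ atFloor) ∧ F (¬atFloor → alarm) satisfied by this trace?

alarm ∨ atFloor holds at every position 0..6, and those are all positions ever visited, so G (alarm ∨ atFloor) holds.
¬atFloor → alarm holds at position 0, which is reachable from 0, so F (¬atFloor → alarm) holds.
At position 0: G (alarm ∨ atFloor) is true; F (¬atFloor → alarm) is true; so G (alarm ∨ atFloor) ∧ F (¬atFloor → alarm) is true.

Holds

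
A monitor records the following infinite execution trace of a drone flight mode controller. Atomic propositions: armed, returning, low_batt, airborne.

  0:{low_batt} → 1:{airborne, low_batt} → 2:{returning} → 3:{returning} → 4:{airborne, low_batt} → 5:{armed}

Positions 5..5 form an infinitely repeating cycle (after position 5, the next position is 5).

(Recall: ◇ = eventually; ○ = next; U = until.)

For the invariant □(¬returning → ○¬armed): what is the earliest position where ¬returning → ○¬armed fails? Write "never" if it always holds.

Check ¬returning → ○¬armed at each position in order: 0 ✓, 1 ✓, 2 ✓, 3 ✓.
At position 4 the labels are {airborne, low_batt} and the next position 5 has {armed}, so ¬returning → ○¬armed is false there. This is the first violation.

4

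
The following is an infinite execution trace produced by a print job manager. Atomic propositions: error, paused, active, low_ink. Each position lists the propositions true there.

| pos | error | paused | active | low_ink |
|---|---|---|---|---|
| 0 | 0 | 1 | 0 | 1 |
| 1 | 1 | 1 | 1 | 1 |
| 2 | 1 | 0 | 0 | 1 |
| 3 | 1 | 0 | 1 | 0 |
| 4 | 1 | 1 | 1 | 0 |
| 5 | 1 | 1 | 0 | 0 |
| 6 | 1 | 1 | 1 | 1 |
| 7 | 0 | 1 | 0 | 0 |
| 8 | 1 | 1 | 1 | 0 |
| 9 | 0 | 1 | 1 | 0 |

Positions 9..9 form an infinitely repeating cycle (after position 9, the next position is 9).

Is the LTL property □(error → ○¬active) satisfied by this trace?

error → ○¬active must hold at every position from 0 onward. It fails at position 2, so □(error → ○¬active) is false.
Positions where error holds: 1, 2, 3, 4, 5, 6, 8.
Check ○¬active at each: 1→ok, 2→fails, 3→fails, 4→ok, 5→fails, 6→ok, 8→fails.

No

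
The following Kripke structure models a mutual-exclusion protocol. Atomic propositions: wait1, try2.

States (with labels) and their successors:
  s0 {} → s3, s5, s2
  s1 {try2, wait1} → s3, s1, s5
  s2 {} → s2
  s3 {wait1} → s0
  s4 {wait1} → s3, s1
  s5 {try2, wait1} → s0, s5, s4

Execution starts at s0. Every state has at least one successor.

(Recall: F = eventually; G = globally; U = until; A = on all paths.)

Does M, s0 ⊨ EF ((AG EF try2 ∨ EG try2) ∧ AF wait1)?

Holds

States satisfying (AG EF try2 ∨ EG try2) ∧ AF wait1: {s1, s5}.
States satisfying EF ((AG EF try2 ∨ EG try2) ∧ AF wait1): {s0, s1, s3, s4, s5}.
Some path from s0 reaches a state where (AG EF try2 ∨ EG try2) ∧ AF wait1 holds.
s0 ∈ Sat(EF ((AG EF try2 ∨ EG try2) ∧ AF wait1)).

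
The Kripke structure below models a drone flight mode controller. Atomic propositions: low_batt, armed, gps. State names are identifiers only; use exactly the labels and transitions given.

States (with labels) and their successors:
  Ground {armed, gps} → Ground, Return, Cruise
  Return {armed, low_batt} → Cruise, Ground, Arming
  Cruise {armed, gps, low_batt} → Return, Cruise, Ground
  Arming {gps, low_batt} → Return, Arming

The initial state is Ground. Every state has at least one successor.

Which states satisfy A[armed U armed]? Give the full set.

States satisfying armed: {Ground, Return, Cruise}.
States satisfying A[armed U armed]: {Ground, Return, Cruise}.

{Ground, Return, Cruise}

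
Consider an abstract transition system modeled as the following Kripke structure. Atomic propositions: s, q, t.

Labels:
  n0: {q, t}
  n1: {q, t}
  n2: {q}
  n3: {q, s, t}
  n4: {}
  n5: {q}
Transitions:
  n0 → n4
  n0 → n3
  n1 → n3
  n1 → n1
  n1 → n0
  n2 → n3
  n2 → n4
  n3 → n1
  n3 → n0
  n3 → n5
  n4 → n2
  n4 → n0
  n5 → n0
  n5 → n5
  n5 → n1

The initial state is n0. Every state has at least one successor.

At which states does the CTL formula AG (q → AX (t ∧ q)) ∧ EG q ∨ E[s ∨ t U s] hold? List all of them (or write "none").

{n0, n1, n3}

States satisfying q → AX (t ∧ q): {n1, n4}.
States satisfying AG (q → AX (t ∧ q)): ∅.
States satisfying q: {n0, n1, n2, n3, n5}.
States satisfying EG q: {n0, n1, n2, n3, n5}.
States satisfying AG (q → AX (t ∧ q)) ∧ EG q: ∅.
States satisfying s ∨ t: {n0, n1, n3}.
States satisfying s: {n3}.
States satisfying E[s ∨ t U s]: {n0, n1, n3}.
States satisfying AG (q → AX (t ∧ q)) ∧ EG q ∨ E[s ∨ t U s]: {n0, n1, n3}.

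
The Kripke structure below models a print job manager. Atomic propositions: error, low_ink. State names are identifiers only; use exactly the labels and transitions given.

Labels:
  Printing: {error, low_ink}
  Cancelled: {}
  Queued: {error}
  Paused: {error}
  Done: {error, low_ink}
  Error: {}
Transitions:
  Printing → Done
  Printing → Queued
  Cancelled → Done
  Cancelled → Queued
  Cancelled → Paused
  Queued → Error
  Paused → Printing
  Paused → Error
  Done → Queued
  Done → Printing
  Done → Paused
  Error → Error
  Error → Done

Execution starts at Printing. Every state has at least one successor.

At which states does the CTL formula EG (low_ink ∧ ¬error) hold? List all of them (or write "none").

none

States satisfying low_ink ∧ ¬error: ∅.
States satisfying EG (low_ink ∧ ¬error): ∅.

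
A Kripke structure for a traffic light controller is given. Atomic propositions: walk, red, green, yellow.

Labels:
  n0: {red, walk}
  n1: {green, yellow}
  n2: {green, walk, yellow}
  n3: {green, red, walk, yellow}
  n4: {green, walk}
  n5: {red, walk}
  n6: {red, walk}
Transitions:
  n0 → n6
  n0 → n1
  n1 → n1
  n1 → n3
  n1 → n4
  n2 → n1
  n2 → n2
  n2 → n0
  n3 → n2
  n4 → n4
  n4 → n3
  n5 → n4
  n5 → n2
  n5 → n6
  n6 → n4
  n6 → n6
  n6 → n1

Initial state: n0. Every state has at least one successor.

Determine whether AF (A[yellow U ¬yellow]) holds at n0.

States satisfying A[yellow U ¬yellow]: {n0, n4, n5, n6}.
States satisfying AF (A[yellow U ¬yellow]): {n0, n4, n5, n6}.
n0 ∈ Sat(AF (A[yellow U ¬yellow])).

Holds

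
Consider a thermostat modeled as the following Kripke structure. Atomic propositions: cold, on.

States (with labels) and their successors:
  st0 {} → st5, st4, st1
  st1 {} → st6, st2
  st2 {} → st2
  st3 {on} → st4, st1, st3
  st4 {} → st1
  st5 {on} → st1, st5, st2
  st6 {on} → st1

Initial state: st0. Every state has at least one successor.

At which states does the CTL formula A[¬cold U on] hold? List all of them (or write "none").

{st3, st5, st6}

States satisfying ¬cold: {st0, st1, st2, st3, st4, st5, st6}.
States satisfying on: {st3, st5, st6}.
States satisfying A[¬cold U on]: {st3, st5, st6}.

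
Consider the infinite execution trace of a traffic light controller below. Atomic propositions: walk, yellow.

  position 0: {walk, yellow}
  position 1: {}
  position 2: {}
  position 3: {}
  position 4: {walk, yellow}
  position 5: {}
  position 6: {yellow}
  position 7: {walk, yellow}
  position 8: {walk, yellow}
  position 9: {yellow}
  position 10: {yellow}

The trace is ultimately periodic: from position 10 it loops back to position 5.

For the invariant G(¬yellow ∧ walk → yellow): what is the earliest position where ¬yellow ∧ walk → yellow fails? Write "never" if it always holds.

never

¬yellow ∧ walk → yellow holds at every position 0..10, and those are all the positions the trace ever visits, so the invariant G(¬yellow ∧ walk → yellow) is never violated.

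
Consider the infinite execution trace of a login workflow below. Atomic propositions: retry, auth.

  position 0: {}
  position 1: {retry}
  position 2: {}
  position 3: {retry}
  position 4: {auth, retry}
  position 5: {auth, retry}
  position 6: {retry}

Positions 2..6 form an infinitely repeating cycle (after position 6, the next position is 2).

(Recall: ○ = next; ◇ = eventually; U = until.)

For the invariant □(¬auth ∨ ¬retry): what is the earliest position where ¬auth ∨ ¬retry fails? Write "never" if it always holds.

4

Check ¬auth ∨ ¬retry at each position in order: 0 ✓, 1 ✓, 2 ✓, 3 ✓.
At position 4 the labels are {auth, retry}, so ¬auth ∨ ¬retry is false there. This is the first violation.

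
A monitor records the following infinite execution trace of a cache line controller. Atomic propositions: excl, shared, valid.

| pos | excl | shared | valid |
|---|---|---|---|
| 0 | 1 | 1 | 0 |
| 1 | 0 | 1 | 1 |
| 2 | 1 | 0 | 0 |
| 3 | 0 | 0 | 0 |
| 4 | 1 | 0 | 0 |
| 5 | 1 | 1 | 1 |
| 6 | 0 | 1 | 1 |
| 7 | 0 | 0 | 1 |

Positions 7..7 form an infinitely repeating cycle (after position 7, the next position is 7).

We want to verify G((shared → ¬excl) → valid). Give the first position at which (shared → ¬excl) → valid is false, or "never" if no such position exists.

Check (shared → ¬excl) → valid at each position in order: 0 ✓, 1 ✓.
At position 2 the labels are {excl}, so (shared → ¬excl) → valid is false there. This is the first violation.

2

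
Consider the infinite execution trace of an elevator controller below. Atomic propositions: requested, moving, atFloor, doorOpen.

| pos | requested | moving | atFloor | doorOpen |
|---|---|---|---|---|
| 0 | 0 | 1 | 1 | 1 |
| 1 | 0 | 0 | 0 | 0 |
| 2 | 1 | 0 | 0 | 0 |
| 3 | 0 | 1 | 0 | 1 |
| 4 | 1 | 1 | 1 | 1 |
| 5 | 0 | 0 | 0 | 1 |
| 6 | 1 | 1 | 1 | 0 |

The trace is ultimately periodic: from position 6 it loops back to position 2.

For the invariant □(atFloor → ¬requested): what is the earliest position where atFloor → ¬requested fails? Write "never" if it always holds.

4

Check atFloor → ¬requested at each position in order: 0 ✓, 1 ✓, 2 ✓, 3 ✓.
At position 4 the labels are {atFloor, doorOpen, moving, requested}, so atFloor → ¬requested is false there. This is the first violation.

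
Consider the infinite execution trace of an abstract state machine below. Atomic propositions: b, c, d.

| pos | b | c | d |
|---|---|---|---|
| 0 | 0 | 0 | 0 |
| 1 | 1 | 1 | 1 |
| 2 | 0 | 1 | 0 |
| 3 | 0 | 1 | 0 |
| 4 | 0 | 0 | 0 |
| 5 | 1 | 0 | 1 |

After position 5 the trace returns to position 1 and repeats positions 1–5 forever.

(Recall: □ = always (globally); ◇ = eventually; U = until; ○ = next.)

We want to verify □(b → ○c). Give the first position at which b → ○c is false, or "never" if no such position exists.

never

b → ○c holds at every position 0..5, and those are all the positions the trace ever visits, so the invariant □(b → ○c) is never violated.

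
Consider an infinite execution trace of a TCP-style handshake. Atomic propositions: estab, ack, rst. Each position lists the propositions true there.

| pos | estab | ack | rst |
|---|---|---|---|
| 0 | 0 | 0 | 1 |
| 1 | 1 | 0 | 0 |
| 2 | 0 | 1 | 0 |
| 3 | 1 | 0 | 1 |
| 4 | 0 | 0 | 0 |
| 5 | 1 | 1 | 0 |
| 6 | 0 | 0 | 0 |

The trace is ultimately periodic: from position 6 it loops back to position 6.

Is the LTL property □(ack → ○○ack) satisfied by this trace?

Violated

ack → ○○ack must hold at every position from 0 onward. It fails at position 2, so □(ack → ○○ack) is false.
Positions where ack holds: 2, 5.
Check ○○ack at each: 2→fails, 5→fails.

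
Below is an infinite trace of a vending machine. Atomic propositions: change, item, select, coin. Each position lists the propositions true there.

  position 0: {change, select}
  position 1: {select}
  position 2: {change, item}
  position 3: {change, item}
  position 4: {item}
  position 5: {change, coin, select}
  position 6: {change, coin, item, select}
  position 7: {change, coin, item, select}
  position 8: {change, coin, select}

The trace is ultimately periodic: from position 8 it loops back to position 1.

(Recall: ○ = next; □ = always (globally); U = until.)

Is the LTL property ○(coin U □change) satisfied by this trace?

No

The position after 0 is 1; coin U □change is false there.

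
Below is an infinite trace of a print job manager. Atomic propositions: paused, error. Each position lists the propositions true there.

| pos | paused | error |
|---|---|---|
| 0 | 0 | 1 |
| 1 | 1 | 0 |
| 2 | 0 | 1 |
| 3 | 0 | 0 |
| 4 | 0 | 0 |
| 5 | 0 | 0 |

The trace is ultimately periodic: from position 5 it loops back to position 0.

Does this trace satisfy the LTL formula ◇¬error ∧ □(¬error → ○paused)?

Does not hold

¬error holds at position 1, which is reachable from 0, so ◇¬error holds.
¬error → ○paused must hold at every position from 0 onward. It fails at position 1, so □(¬error → ○paused) is false.
Positions where ¬error holds: 1, 3, 4, 5.
Check ○paused at each: 1→fails, 3→fails, 4→fails, 5→fails.
At position 0: ◇¬error is true; □(¬error → ○paused) is false; so ◇¬error ∧ □(¬error → ○paused) is false.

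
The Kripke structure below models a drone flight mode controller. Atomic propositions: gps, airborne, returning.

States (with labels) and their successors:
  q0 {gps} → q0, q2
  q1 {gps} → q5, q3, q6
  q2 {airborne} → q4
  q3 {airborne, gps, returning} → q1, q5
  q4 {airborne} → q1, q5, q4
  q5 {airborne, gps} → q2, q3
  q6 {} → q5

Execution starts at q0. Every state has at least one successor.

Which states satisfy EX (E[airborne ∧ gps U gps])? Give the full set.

{q0, q1, q3, q4, q5, q6}

States satisfying E[airborne ∧ gps U gps]: {q0, q1, q3, q5}.
States satisfying EX (E[airborne ∧ gps U gps]): {q0, q1, q3, q4, q5, q6}.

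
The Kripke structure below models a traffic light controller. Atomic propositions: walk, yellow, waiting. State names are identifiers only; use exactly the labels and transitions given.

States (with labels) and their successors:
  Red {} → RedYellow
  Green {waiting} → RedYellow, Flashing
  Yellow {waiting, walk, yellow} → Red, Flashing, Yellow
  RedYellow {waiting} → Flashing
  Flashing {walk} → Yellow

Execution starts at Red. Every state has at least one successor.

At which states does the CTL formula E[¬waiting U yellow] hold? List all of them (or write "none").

{Yellow, Flashing}

States satisfying ¬waiting: {Red, Flashing}.
States satisfying yellow: {Yellow}.
States satisfying E[¬waiting U yellow]: {Yellow, Flashing}.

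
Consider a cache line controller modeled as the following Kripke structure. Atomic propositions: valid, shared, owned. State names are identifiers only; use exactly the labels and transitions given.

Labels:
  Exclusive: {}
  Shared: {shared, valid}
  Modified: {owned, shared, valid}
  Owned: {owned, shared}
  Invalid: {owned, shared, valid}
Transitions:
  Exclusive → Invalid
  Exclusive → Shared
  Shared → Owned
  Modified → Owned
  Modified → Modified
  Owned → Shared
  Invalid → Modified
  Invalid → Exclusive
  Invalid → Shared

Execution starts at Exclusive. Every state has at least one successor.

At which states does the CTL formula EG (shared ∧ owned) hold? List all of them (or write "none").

States satisfying shared ∧ owned: {Modified, Owned, Invalid}.
States satisfying EG (shared ∧ owned): {Modified, Invalid}.

{Modified, Invalid}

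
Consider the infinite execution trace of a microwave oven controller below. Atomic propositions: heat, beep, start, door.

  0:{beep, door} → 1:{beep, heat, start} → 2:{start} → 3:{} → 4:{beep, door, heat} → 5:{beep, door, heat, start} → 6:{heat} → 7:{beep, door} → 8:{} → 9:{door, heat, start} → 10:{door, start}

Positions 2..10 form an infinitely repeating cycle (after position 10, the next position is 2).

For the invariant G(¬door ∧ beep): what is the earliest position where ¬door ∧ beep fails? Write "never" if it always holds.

0

At position 0 the labels are {beep, door}, so ¬door ∧ beep is false there. This is the first violation.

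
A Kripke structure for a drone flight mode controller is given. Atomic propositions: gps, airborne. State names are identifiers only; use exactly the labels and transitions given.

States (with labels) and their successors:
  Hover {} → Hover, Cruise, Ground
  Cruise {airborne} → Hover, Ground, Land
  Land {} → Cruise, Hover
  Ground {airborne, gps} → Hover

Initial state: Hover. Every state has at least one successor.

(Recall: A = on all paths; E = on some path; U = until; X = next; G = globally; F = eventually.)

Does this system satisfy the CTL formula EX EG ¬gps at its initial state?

Yes

States satisfying EG ¬gps: {Hover, Cruise, Land}.
States satisfying EX EG ¬gps: {Hover, Cruise, Land, Ground}.
Hover ∈ Sat(EX EG ¬gps).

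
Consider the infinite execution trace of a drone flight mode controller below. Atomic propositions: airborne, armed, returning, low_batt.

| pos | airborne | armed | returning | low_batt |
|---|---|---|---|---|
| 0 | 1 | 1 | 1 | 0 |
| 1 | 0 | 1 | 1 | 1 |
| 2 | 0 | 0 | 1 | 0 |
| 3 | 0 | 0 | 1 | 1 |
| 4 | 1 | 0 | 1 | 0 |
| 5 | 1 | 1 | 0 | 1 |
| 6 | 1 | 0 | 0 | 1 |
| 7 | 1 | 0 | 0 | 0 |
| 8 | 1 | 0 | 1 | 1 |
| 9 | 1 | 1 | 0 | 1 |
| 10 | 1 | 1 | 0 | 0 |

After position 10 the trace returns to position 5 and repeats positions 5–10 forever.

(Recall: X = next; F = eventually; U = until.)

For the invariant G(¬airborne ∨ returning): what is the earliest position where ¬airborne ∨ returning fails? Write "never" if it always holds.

Check ¬airborne ∨ returning at each position in order: 0 ✓, 1 ✓, 2 ✓, 3 ✓, 4 ✓.
At position 5 the labels are {airborne, armed, low_batt}, so ¬airborne ∨ returning is false there. This is the first violation.

5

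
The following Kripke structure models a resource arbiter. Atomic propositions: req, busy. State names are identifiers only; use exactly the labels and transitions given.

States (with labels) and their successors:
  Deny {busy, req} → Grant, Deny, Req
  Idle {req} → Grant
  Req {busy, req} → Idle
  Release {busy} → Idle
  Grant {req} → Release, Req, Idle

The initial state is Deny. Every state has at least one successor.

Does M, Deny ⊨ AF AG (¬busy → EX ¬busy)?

States satisfying AG (¬busy → EX ¬busy): {Deny, Idle, Req, Release, Grant}.
States satisfying AF AG (¬busy → EX ¬busy): {Deny, Idle, Req, Release, Grant}.
Deny ∈ Sat(AF AG (¬busy → EX ¬busy)).

Yes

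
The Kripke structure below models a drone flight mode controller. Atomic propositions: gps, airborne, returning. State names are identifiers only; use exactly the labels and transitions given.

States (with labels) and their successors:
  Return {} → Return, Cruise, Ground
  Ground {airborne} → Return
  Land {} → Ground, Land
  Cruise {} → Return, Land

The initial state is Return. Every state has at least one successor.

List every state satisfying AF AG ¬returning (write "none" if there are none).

States satisfying AG ¬returning: {Return, Ground, Land, Cruise}.
States satisfying AF AG ¬returning: {Return, Ground, Land, Cruise}.

{Return, Ground, Land, Cruise}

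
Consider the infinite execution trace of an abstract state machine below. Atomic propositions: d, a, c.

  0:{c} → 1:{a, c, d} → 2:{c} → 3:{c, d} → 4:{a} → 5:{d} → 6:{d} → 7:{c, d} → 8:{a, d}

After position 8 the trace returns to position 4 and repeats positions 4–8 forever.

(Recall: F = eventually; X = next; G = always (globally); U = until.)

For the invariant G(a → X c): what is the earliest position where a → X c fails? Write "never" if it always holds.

Check a → X c at each position in order: 0 ✓, 1 ✓, 2 ✓, 3 ✓.
At position 4 the labels are {a} and the next position 5 has {d}, so a → X c is false there. This is the first violation.

4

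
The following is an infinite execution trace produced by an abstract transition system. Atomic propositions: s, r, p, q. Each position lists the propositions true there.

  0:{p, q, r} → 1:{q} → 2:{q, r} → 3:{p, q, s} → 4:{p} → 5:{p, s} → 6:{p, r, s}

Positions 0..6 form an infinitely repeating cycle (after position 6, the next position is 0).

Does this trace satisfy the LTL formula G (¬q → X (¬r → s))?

¬q → X (¬r → s) holds at every position 0..6, and those are all positions ever visited, so G (¬q → X (¬r → s)) holds.
Positions where ¬q holds: 4, 5, 6.
Check X (¬r → s) at each: 4→ok, 5→ok, 6→ok.

Yes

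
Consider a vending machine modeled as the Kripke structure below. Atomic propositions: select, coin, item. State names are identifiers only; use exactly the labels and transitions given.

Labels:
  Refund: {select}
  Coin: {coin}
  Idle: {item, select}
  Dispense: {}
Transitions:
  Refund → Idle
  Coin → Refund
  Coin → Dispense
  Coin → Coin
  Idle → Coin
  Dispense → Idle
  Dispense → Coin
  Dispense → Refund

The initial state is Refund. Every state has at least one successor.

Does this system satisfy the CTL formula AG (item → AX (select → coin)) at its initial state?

Satisfied

States satisfying item → AX (select → coin): {Refund, Coin, Idle, Dispense}.
States satisfying AG (item → AX (select → coin)): {Refund, Coin, Idle, Dispense}.
Every state reachable from Refund satisfies item → AX (select → coin).
Refund ∈ Sat(AG (item → AX (select → coin))).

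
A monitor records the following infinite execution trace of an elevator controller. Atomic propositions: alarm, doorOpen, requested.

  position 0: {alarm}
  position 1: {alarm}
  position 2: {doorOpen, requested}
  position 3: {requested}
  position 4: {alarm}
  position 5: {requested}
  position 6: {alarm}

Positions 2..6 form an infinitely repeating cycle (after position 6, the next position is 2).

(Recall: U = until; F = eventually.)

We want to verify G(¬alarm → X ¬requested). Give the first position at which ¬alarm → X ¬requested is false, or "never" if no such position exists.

2

Check ¬alarm → X ¬requested at each position in order: 0 ✓, 1 ✓.
At position 2 the labels are {doorOpen, requested} and the next position 3 has {requested}, so ¬alarm → X ¬requested is false there. This is the first violation.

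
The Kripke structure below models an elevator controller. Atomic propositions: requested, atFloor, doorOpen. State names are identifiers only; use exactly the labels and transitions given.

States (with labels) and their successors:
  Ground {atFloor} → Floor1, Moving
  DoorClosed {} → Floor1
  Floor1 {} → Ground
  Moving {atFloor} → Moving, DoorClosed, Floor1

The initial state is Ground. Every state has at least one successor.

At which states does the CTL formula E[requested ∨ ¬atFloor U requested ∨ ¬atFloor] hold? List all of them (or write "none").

{DoorClosed, Floor1}

States satisfying requested ∨ ¬atFloor: {DoorClosed, Floor1}.
States satisfying E[requested ∨ ¬atFloor U requested ∨ ¬atFloor]: {DoorClosed, Floor1}.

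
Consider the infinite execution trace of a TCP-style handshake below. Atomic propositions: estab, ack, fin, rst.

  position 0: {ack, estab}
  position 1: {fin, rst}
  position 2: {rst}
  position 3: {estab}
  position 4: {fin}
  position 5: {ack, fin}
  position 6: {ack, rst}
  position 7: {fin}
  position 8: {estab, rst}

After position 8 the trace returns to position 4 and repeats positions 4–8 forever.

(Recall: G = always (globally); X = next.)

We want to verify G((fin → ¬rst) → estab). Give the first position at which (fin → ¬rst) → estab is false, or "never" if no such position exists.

Check (fin → ¬rst) → estab at each position in order: 0 ✓, 1 ✓.
At position 2 the labels are {rst}, so (fin → ¬rst) → estab is false there. This is the first violation.

2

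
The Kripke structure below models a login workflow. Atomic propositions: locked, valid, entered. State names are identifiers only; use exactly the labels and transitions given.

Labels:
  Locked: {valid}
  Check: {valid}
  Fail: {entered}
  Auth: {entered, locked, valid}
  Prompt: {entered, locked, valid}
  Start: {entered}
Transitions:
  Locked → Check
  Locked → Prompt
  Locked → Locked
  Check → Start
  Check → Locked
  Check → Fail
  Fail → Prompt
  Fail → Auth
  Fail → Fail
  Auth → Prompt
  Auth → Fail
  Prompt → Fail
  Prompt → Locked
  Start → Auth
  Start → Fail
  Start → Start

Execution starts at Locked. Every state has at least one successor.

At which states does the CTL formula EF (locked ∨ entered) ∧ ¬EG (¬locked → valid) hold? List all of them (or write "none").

{Fail, Start}

States satisfying locked ∨ entered: {Fail, Auth, Prompt, Start}.
States satisfying EF (locked ∨ entered): {Locked, Check, Fail, Auth, Prompt, Start}.
States satisfying ¬locked → valid: {Locked, Check, Auth, Prompt}.
States satisfying EG (¬locked → valid): {Locked, Check, Auth, Prompt}.
States satisfying ¬EG (¬locked → valid): {Fail, Start}.
States satisfying EF (locked ∨ entered) ∧ ¬EG (¬locked → valid): {Fail, Start}.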